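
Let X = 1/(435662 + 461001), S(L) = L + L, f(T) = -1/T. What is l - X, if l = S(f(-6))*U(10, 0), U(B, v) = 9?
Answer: 2689988/896663 ≈ 3.0000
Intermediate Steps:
S(L) = 2*L
l = 3 (l = (2*(-1/(-6)))*9 = (2*(-1*(-⅙)))*9 = (2*(⅙))*9 = (⅓)*9 = 3)
X = 1/896663 ≈ 1.1152e-6
l - X = 3 - 1*1/896663 = 3 - 1/896663 = 2689988/896663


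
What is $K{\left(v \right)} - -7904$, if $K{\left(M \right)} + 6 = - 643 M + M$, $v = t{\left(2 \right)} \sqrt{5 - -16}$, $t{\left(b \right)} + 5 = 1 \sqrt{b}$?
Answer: $7898 - 642 \sqrt{42} + 3210 \sqrt{21} \approx 18447.0$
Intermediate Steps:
$t{\left(b \right)} = -5 + \sqrt{b}$ ($t{\left(b \right)} = -5 + 1 \sqrt{b} = -5 + \sqrt{b}$)
$v = \sqrt{21} \left(-5 + \sqrt{2}\right)$ ($v = \left(-5 + \sqrt{2}\right) \sqrt{5 - -16} = \left(-5 + \sqrt{2}\right) \sqrt{5 + 16} = \left(-5 + \sqrt{2}\right) \sqrt{21} = \sqrt{21} \left(-5 + \sqrt{2}\right) \approx -16.432$)
$K{\left(M \right)} = -6 - 642 M$ ($K{\left(M \right)} = -6 + \left(- 643 M + M\right) = -6 - 642 M$)
$K{\left(v \right)} - -7904 = \left(-6 - 642 \sqrt{21} \left(-5 + \sqrt{2}\right)\right) - -7904 = \left(-6 - 642 \sqrt{21} \left(-5 + \sqrt{2}\right)\right) + 7904 = 7898 - 642 \sqrt{21} \left(-5 + \sqrt{2}\right)$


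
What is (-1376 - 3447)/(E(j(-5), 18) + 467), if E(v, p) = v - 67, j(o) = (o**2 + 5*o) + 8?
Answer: -4823/408 ≈ -11.821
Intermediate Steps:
j(o) = 8 + o**2 + 5*o
E(v, p) = -67 + v
(-1376 - 3447)/(E(j(-5), 18) + 467) = (-1376 - 3447)/((-67 + (8 + (-5)**2 + 5*(-5))) + 467) = -4823/((-67 + (8 + 25 - 25)) + 467) = -4823/((-67 + 8) + 467) = -4823/(-59 + 467) = -4823/408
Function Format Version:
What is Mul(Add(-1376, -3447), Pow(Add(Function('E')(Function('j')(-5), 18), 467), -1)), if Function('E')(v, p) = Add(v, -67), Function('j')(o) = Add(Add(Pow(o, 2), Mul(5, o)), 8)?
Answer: Rational(-4823, 408) ≈ -11.821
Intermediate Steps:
Function('j')(o) = Add(8, Pow(o, 2), Mul(5, o))
Function('E')(v, p) = Add(-67, v)
Mul(Add(-1376, -3447), Pow(Add(Function('E')(Function('j')(-5), 18), 467), -1)) = Mul(Add(-1376, -3447), Pow(Add(Add(-67, Add(8, Pow(-5, 2), Mul(5, -5))), 467), -1)) = Mul(-4823, Pow(Add(Add(-67, Add(8, 25, -25)), 467), -1)) = Mul(-4823, Pow(Add(Add(-67, 8), 467), -1)) = Mul(-4823, Pow(Add(-59, 467), -1)) = Mul(-4823, Pow(408, -1)) = Mul(-4823, Rational(1, 408)) = Rational(-4823, 408)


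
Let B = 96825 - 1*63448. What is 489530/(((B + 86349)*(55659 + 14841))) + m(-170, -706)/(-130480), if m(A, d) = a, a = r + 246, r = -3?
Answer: -9936060473/5506701589200 ≈ -0.0018044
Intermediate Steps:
a = 243 (a = -3 + 246 = 243)
B = 33377 (B = 96825 - 63448 = 33377)
m(A, d) = 243
489530/(((B + 86349)*(55659 + 14841))) + m(-170, -706)/(-130480) = 489530/(((33377 + 86349)*(55659 + 14841))) + 243/(-130480) = 489530/((119726*70500)) + 243*(-1/130480) = 489530/8440683000 - 243/130480 = 489530*(1/8440683000) - 243/130480 = 48953/844068300 - 243/130480 = -9936060473/5506701589200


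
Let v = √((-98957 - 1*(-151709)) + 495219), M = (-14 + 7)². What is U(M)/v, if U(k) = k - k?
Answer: 0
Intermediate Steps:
M = 49 (M = (-7)² = 49)
U(k) = 0
v = √547971 (v = √((-98957 + 151709) + 495219) = √(52752 + 495219) = √547971 ≈ 740.25)
U(M)/v = 0/(√547971) = 0*(√547971/547971) = 0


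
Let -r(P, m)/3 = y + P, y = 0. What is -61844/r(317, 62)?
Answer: 61844/951 ≈ 65.031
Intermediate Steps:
r(P, m) = -3*P (r(P, m) = -3*(0 + P) = -3*P)
-61844/r(317, 62) = -61844/((-3*317)) = -61844/(-951) = -61844*(-1/951) = 61844/951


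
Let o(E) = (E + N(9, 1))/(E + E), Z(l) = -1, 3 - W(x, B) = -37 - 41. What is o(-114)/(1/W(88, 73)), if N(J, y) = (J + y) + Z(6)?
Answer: 2835/76 ≈ 37.303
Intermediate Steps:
W(x, B) = 81 (W(x, B) = 3 - (-37 - 41) = 3 - 1*(-78) = 3 + 78 = 81)
N(J, y) = -1 + J + y (N(J, y) = (J + y) - 1 = -1 + J + y)
o(E) = (9 + E)/(2*E) (o(E) = (E + (-1 + 9 + 1))/(E + E) = (E + 9)/((2*E)) = (9 + E)*(1/(2*E)) = (9 + E)/(2*E))
o(-114)/(1/W(88, 73)) = ((½)*(9 - 114)/(-114))/(1/81) = ((½)*(-1/114)*(-105))/(1/81) = (35/76)*81 = 2835/76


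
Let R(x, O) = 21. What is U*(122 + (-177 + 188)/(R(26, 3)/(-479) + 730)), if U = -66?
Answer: -2815721502/349649 ≈ -8053.0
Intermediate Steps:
U*(122 + (-177 + 188)/(R(26, 3)/(-479) + 730)) = -66*(122 + (-177 + 188)/(21/(-479) + 730)) = -66*(122 + 11/(21*(-1/479) + 730)) = -66*(122 + 11/(-21/479 + 730)) = -66*(122 + 11/(349649/479)) = -66*(122 + 11*(479/349649)) = -66*(122 + 5269/349649) = -66*42662447/349649 = -2815721502/349649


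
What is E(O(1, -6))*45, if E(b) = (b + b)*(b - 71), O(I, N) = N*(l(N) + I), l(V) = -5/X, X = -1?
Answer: 346680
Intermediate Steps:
l(V) = 5 (l(V) = -5/(-1) = -5*(-1) = 5)
O(I, N) = N*(5 + I)
E(b) = 2*b*(-71 + b) (E(b) = (2*b)*(-71 + b) = 2*b*(-71 + b))
E(O(1, -6))*45 = (2*(-6*(5 + 1))*(-71 - 6*(5 + 1)))*45 = (2*(-6*6)*(-71 - 6*6))*45 = (2*(-36)*(-71 - 36))*45 = (2*(-36)*(-107))*45 = 7704*45 = 346680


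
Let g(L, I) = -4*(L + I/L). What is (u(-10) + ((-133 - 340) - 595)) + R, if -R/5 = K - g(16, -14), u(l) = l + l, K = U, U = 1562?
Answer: -18401/2 ≈ -9200.5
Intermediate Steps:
g(L, I) = -4*L - 4*I/L
K = 1562
u(l) = 2*l
R = -16225/2 (R = -5*(1562 - (-4*16 - 4*(-14)/16)) = -5*(1562 - (-64 - 4*(-14)*1/16)) = -5*(1562 - (-64 + 7/2)) = -5*(1562 - 1*(-121/2)) = -5*(1562 + 121/2) = -5*3245/2 = -16225/2 ≈ -8112.5)
(u(-10) + ((-133 - 340) - 595)) + R = (2*(-10) + ((-133 - 340) - 595)) - 16225/2 = (-20 + (-473 - 595)) - 16225/2 = (-20 - 1068) - 16225/2 = -1088 - 16225/2 = -18401/2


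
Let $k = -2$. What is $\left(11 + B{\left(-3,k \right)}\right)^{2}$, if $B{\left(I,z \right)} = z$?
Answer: $81$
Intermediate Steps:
$\left(11 + B{\left(-3,k \right)}\right)^{2} = \left(11 - 2\right)^{2} = 9^{2} = 81$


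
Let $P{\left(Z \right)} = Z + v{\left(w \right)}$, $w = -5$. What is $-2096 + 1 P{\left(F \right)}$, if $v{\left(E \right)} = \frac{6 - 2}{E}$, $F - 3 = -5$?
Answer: $- \frac{10494}{5} \approx -2098.8$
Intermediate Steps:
$F = -2$ ($F = 3 - 5 = -2$)
$v{\left(E \right)} = \frac{4}{E}$ ($v{\left(E \right)} = \frac{6 - 2}{E} = \frac{4}{E}$)
$P{\left(Z \right)} = - \frac{4}{5} + Z$ ($P{\left(Z \right)} = Z + \frac{4}{-5} = Z + 4 \left(- \frac{1}{5}\right) = Z - \frac{4}{5} = - \frac{4}{5} + Z$)
$-2096 + 1 P{\left(F \right)} = -2096 + 1 \left(- \frac{4}{5} - 2\right) = -2096 + 1 \left(- \frac{14}{5}\right) = -2096 - \frac{14}{5} = - \frac{10494}{5}$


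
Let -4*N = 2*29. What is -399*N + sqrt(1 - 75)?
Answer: 11571/2 + I*sqrt(74) ≈ 5785.5 + 8.6023*I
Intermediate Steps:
N = -29/2 ≈ -14.500
-399*N + sqrt(1 - 75) = -399*(-29/2) + sqrt(1 - 75) = 11571/2 + sqrt(-74) = 11571/2 + I*sqrt(74)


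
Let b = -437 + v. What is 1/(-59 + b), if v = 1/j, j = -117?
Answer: -117/58033 ≈ -0.0020161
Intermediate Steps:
v = -1/117 (v = 1/(-117) = -1/117 ≈ -0.0085470)
b = -51130/117 (b = -437 - 1/117 = -51130/117 ≈ -437.01)
1/(-59 + b) = 1/(-59 - 51130/117) = 1/(-58033/117) = -117/58033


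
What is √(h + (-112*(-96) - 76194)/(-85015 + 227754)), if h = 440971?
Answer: √8984519955993853/142739 ≈ 664.06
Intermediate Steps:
√(h + (-112*(-96) - 76194)/(-85015 + 227754)) = √(440971 + (-112*(-96) - 76194)/(-85015 + 227754)) = √(440971 + (10752 - 76194)/142739) = √(440971 - 65442*1/142739) = √(440971 - 65442/142739) = √(62943694127/142739) = √8984519955993853/142739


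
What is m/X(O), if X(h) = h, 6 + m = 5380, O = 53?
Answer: 5374/53 ≈ 101.40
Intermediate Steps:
m = 5374 (m = -6 + 5380 = 5374)
m/X(O) = 5374/53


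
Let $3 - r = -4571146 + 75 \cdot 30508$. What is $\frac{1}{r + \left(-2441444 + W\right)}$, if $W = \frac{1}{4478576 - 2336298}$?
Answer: $- \frac{2142278}{339326123809} \approx -6.3133 \cdot 10^{-6}$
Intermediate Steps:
$r = 2283049$ ($r = 3 - \left(-4571146 + 75 \cdot 30508\right) = 3 - \left(-4571146 + 2288100\right) = 3 - -2283046 = 3 + 2283046 = 2283049$)
$W = \frac{1}{2142278} \approx 4.6679 \cdot 10^{-7}$
$\frac{1}{r + \left(-2441444 + W\right)} = \frac{1}{2283049 + \left(-2441444 + \frac{1}{2142278}\right)} = \frac{1}{2283049 - \frac{5230251769431}{2142278}} = \frac{1}{- \frac{339326123809}{2142278}} = - \frac{2142278}{339326123809}$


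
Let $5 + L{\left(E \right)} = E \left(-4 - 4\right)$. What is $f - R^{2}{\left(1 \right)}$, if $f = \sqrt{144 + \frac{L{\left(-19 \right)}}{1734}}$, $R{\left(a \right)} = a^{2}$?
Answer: $-1 + \frac{\sqrt{166562}}{34} \approx 11.004$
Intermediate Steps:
$L{\left(E \right)} = -5 - 8 E$ ($L{\left(E \right)} = -5 + E \left(-4 - 4\right) = -5 + E \left(-8\right) = -5 - 8 E$)
$f = \frac{\sqrt{166562}}{34}$ ($f = \sqrt{144 + \frac{-5 - -152}{1734}} = \sqrt{144 + \left(-5 + 152\right) \frac{1}{1734}} = \sqrt{144 + 147 \cdot \frac{1}{1734}} = \sqrt{144 + \frac{49}{578}} = \sqrt{\frac{83281}{578}} = \frac{\sqrt{166562}}{34} \approx 12.004$)
$f - R^{2}{\left(1 \right)} = \frac{\sqrt{166562}}{34} - \left(1^{2}\right)^{2} = \frac{\sqrt{166562}}{34} - 1^{2} = \frac{\sqrt{166562}}{34} - 1 = -1 + \frac{\sqrt{166562}}{34}$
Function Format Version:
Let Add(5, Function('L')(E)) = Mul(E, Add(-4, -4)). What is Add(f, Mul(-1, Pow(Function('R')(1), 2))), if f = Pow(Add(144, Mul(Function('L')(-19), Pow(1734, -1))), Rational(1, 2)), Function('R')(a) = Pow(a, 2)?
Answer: Add(-1, Mul(Rational(1, 34), Pow(166562, Rational(1, 2)))) ≈ 11.004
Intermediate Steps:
Function('L')(E) = Add(-5, Mul(-8, E)) (Function('L')(E) = Add(-5, Mul(E, Add(-4, -4))) = Add(-5, Mul(E, -8)) = Add(-5, Mul(-8, E)))
f = Mul(Rational(1, 34), Pow(166562, Rational(1, 2))) (f = Pow(Add(144, Mul(Add(-5, Mul(-8, -19)), Pow(1734, -1))), Rational(1, 2)) = Pow(Add(144, Mul(Add(-5, 152), Rational(1, 1734))), Rational(1, 2)) = Pow(Add(144, Mul(147, Rational(1, 1734))), Rational(1, 2)) = Pow(Add(144, Rational(49, 578)), Rational(1, 2)) = Pow(Rational(83281, 578), Rational(1, 2)) = Mul(Rational(1, 34), Pow(166562, Rational(1, 2))) ≈ 12.004)
Add(f, Mul(-1, Pow(Function('R')(1), 2))) = Add(Mul(Rational(1, 34), Pow(166562, Rational(1, 2))), Mul(-1, Pow(Pow(1, 2), 2))) = Add(Mul(Rational(1, 34), Pow(166562, Rational(1, 2))), Mul(-1, Pow(1, 2))) = Add(Mul(Rational(1, 34), Pow(166562, Rational(1, 2))), Mul(-1, 1)) = Add(Mul(Rational(1, 34), Pow(166562, Rational(1, 2))), -1) = Add(-1, Mul(Rational(1, 34), Pow(166562, Rational(1, 2))))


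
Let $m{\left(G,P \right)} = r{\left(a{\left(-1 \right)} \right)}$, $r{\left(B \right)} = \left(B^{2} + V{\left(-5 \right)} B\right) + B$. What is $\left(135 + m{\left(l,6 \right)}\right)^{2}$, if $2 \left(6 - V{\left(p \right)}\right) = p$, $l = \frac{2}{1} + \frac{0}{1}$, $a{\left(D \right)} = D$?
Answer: $\frac{64009}{4} \approx 16002.0$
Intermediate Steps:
$l = 2$ ($l = 2 \cdot 1 + 0 \cdot 1 = 2 + 0 = 2$)
$V{\left(p \right)} = 6 - \frac{p}{2}$
$r{\left(B \right)} = B^{2} + \frac{19 B}{2}$ ($r{\left(B \right)} = \left(B^{2} + \left(6 - - \frac{5}{2}\right) B\right) + B = \left(B^{2} + \left(6 + \frac{5}{2}\right) B\right) + B = \left(B^{2} + \frac{17 B}{2}\right) + B = B^{2} + \frac{19 B}{2}$)
$m{\left(G,P \right)} = - \frac{17}{2}$ ($m{\left(G,P \right)} = \frac{1}{2} \left(-1\right) \left(19 + 2 \left(-1\right)\right) = \frac{1}{2} \left(-1\right) \left(19 - 2\right) = \frac{1}{2} \left(-1\right) 17 = - \frac{17}{2}$)
$\left(135 + m{\left(l,6 \right)}\right)^{2} = \left(135 - \frac{17}{2}\right)^{2} = \left(\frac{253}{2}\right)^{2} = \frac{64009}{4}$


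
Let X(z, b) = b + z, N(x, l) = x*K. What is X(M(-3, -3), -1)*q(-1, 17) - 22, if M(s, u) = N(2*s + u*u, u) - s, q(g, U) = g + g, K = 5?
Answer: -56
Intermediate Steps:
q(g, U) = 2*g
N(x, l) = 5*x (N(x, l) = x*5 = 5*x)
M(s, u) = 5*u² + 9*s (M(s, u) = 5*(2*s + u*u) - s = 5*(2*s + u²) - s = 5*(u² + 2*s) - s = (5*u² + 10*s) - s = 5*u² + 9*s)
X(M(-3, -3), -1)*q(-1, 17) - 22 = (-1 + (5*(-3)² + 9*(-3)))*(2*(-1)) - 22 = (-1 + (5*9 - 27))*(-2) - 22 = (-1 + (45 - 27))*(-2) - 22 = (-1 + 18)*(-2) - 22 = 17*(-2) - 22 = -34 - 22 = -56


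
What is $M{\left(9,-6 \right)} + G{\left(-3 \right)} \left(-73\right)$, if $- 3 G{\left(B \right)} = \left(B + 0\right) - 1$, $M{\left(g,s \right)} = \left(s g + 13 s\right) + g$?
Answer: $- \frac{661}{3} \approx -220.33$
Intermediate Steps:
$M{\left(g,s \right)} = g + 13 s + g s$ ($M{\left(g,s \right)} = \left(g s + 13 s\right) + g = \left(13 s + g s\right) + g = g + 13 s + g s$)
$G{\left(B \right)} = \frac{1}{3} - \frac{B}{3}$ ($G{\left(B \right)} = - \frac{\left(B + 0\right) - 1}{3} = - \frac{B - 1}{3} = - \frac{-1 + B}{3} = \frac{1}{3} - \frac{B}{3}$)
$M{\left(9,-6 \right)} + G{\left(-3 \right)} \left(-73\right) = \left(9 + 13 \left(-6\right) + 9 \left(-6\right)\right) + \left(\frac{1}{3} - -1\right) \left(-73\right) = \left(9 - 78 - 54\right) + \left(\frac{1}{3} + 1\right) \left(-73\right) = -123 + \frac{4}{3} \left(-73\right) = -123 - \frac{292}{3} = - \frac{661}{3}$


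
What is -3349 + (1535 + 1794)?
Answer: -20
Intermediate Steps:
-3349 + (1535 + 1794) = -3349 + 3329 = -20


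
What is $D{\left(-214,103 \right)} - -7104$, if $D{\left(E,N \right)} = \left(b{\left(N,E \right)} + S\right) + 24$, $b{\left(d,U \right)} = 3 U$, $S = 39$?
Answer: $6525$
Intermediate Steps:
$D{\left(E,N \right)} = 63 + 3 E$ ($D{\left(E,N \right)} = \left(3 E + 39\right) + 24 = \left(39 + 3 E\right) + 24 = 63 + 3 E$)
$D{\left(-214,103 \right)} - -7104 = \left(63 + 3 \left(-214\right)\right) - -7104 = \left(63 - 642\right) + 7104 = -579 + 7104 = 6525$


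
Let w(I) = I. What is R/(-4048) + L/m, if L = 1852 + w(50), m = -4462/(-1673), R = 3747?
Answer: 279656589/392656 ≈ 712.22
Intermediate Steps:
m = 4462/1673 (m = -4462*(-1/1673) = 4462/1673 ≈ 2.6671)
L = 1902 (L = 1852 + 50 = 1902)
R/(-4048) + L/m = 3747/(-4048) + 1902/(4462/1673) = 3747*(-1/4048) + 1902*(1673/4462) = -3747/4048 + 1591023/2231 = 279656589/392656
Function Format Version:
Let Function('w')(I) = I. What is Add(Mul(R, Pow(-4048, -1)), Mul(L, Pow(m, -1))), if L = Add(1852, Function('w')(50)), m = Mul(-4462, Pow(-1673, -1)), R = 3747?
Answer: Rational(279656589, 392656) ≈ 712.22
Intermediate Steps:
m = Rational(4462, 1673) (m = Mul(-4462, Rational(-1, 1673)) = Rational(4462, 1673) ≈ 2.6671)
L = 1902 (L = Add(1852, 50) = 1902)
Add(Mul(R, Pow(-4048, -1)), Mul(L, Pow(m, -1))) = Add(Mul(3747, Pow(-4048, -1)), Mul(1902, Pow(Rational(4462, 1673), -1))) = Add(Mul(3747, Rational(-1, 4048)), Mul(1902, Rational(1673, 4462))) = Add(Rational(-3747, 4048), Rational(1591023, 2231)) = Rational(279656589, 392656)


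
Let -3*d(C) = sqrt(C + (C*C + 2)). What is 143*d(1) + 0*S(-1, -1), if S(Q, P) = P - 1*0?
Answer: -286/3 ≈ -95.333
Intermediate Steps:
S(Q, P) = P (S(Q, P) = P + 0 = P)
d(C) = -sqrt(2 + C + C**2)/3 (d(C) = -sqrt(C + (C*C + 2))/3 = -sqrt(C + (C**2 + 2))/3 = -sqrt(C + (2 + C**2))/3 = -sqrt(2 + C + C**2)/3)
143*d(1) + 0*S(-1, -1) = 143*(-sqrt(2 + 1 + 1**2)/3) + 0*(-1) = 143*(-sqrt(2 + 1 + 1)/3) + 0 = 143*(-sqrt(4)/3) + 0 = 143*(-1/3*2) + 0 = 143*(-2/3) + 0 = -286/3 + 0 = -286/3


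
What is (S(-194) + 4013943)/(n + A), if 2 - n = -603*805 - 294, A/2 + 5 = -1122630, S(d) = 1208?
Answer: -4015151/1759559 ≈ -2.2819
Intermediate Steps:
A = -2245270 (A = -10 + 2*(-1122630) = -10 - 2245260 = -2245270)
n = 485711 (n = 2 - (-603*805 - 294) = 2 - (-485415 - 294) = 2 - 1*(-485709) = 2 + 485709 = 485711)
(S(-194) + 4013943)/(n + A) = (1208 + 4013943)/(485711 - 2245270) = 4015151/(-1759559) = 4015151*(-1/1759559) = -4015151/1759559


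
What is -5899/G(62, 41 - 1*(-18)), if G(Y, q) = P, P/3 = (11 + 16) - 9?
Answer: -5899/54 ≈ -109.24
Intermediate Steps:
P = 54 (P = 3*((11 + 16) - 9) = 3*(27 - 9) = 3*18 = 54)
G(Y, q) = 54
-5899/G(62, 41 - 1*(-18)) = -5899/54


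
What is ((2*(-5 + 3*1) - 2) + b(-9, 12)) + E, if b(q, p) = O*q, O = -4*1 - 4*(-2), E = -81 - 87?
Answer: -210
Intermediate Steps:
E = -168
O = 4 (O = -4 + 8 = 4)
b(q, p) = 4*q
((2*(-5 + 3*1) - 2) + b(-9, 12)) + E = ((2*(-5 + 3*1) - 2) + 4*(-9)) - 168 = ((2*(-5 + 3) - 2) - 36) - 168 = ((2*(-2) - 2) - 36) - 168 = ((-4 - 2) - 36) - 168 = (-6 - 36) - 168 = -42 - 168 = -210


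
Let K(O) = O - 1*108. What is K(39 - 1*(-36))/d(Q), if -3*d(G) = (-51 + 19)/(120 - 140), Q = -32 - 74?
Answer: 495/8 ≈ 61.875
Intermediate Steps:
Q = -106
d(G) = -8/15 (d(G) = -(-51 + 19)/(3*(120 - 140)) = -(-32)/(3*(-20)) = -(-32)*(-1)/(3*20) = -1/3*8/5 = -8/15)
K(O) = -108 + O (K(O) = O - 108 = -108 + O)
K(39 - 1*(-36))/d(Q) = (-108 + (39 - 1*(-36)))/(-8/15) = (-108 + (39 + 36))*(-15/8) = (-108 + 75)*(-15/8) = -33*(-15/8) = 495/8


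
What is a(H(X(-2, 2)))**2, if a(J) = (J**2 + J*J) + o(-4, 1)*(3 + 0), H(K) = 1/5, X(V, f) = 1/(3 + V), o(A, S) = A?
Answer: 88804/625 ≈ 142.09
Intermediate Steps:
H(K) = 1/5
a(J) = -12 + 2*J**2 (a(J) = (J**2 + J*J) - 4*(3 + 0) = (J**2 + J**2) - 4*3 = 2*J**2 - 12 = -12 + 2*J**2)
a(H(X(-2, 2)))**2 = (-12 + 2*(1/5)**2)**2 = (-12 + 2*(1/25))**2 = (-12 + 2/25)**2 = (-298/25)**2 = 88804/625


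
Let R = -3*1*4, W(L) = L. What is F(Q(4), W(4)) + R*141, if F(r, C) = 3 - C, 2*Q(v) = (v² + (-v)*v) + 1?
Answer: -1693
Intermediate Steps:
Q(v) = ½ (Q(v) = ((v² + (-v)*v) + 1)/2 = ((v² - v²) + 1)/2 = (0 + 1)/2 = (½)*1 = ½)
R = -12 (R = -3*4 = -12)
F(Q(4), W(4)) + R*141 = (3 - 1*4) - 12*141 = (3 - 4) - 1692 = -1 - 1692 = -1693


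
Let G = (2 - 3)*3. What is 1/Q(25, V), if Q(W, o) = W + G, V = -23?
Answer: 1/22 ≈ 0.045455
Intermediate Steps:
G = -3 (G = -1*3 = -3)
Q(W, o) = -3 + W (Q(W, o) = W - 3 = -3 + W)
1/Q(25, V) = 1/(-3 + 25) = 1/22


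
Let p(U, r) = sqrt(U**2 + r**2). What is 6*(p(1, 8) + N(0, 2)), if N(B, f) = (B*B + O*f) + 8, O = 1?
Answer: 60 + 6*sqrt(65) ≈ 108.37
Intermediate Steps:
N(B, f) = 8 + f + B**2 (N(B, f) = (B*B + 1*f) + 8 = (B**2 + f) + 8 = (f + B**2) + 8 = 8 + f + B**2)
6*(p(1, 8) + N(0, 2)) = 6*(sqrt(1**2 + 8**2) + (8 + 2 + 0**2)) = 6*(sqrt(1 + 64) + (8 + 2 + 0)) = 6*(sqrt(65) + 10) = 6*(10 + sqrt(65)) = 60 + 6*sqrt(65)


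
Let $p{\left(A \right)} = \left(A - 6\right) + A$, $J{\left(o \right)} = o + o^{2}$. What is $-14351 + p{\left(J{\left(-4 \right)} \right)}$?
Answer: $-14333$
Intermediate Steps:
$p{\left(A \right)} = -6 + 2 A$ ($p{\left(A \right)} = \left(-6 + A\right) + A = -6 + 2 A$)
$-14351 + p{\left(J{\left(-4 \right)} \right)} = -14351 - \left(6 - 2 \left(- 4 \left(1 - 4\right)\right)\right) = -14351 - \left(6 - 2 \left(\left(-4\right) \left(-3\right)\right)\right) = -14351 + \left(-6 + 2 \cdot 12\right) = -14351 + \left(-6 + 24\right) = -14351 + 18 = -14333$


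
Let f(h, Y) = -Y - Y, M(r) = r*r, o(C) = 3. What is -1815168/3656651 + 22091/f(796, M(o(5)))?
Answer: -80811750265/65819718 ≈ -1227.8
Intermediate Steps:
M(r) = r²
f(h, Y) = -2*Y
-1815168/3656651 + 22091/f(796, M(o(5))) = -1815168/3656651 + 22091/((-2*3²)) = -1815168*1/3656651 + 22091/((-2*9)) = -1815168/3656651 + 22091/(-18) = -1815168/3656651 + 22091*(-1/18) = -1815168/3656651 - 22091/18 = -80811750265/65819718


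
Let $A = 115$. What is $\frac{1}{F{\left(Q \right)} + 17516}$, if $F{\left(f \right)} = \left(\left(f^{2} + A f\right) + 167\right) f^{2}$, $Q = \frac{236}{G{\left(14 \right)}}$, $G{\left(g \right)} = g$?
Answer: $\frac{2401}{1672514544} \approx 1.4356 \cdot 10^{-6}$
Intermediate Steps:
$Q = \frac{118}{7}$ ($Q = \frac{236}{14} = 236 \cdot \frac{1}{14} = \frac{118}{7} \approx 16.857$)
$F{\left(f \right)} = f^{2} \left(167 + f^{2} + 115 f\right)$ ($F{\left(f \right)} = \left(\left(f^{2} + 115 f\right) + 167\right) f^{2} = \left(167 + f^{2} + 115 f\right) f^{2} = f^{2} \left(167 + f^{2} + 115 f\right)$)
$\frac{1}{F{\left(Q \right)} + 17516} = \frac{1}{\left(\frac{118}{7}\right)^{2} \left(167 + \left(\frac{118}{7}\right)^{2} + 115 \cdot \frac{118}{7}\right) + 17516} = \frac{1}{\frac{13924 \left(167 + \frac{13924}{49} + \frac{13570}{7}\right)}{49} + 17516} = \frac{1}{\frac{13924}{49} \cdot \frac{117097}{49} + 17516} = \frac{1}{\frac{1630458628}{2401} + 17516} = \frac{1}{\frac{1672514544}{2401}} = \frac{2401}{1672514544}$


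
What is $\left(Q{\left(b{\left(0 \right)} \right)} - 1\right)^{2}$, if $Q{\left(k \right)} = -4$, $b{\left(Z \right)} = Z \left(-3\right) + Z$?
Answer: $25$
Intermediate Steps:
$b{\left(Z \right)} = - 2 Z$ ($b{\left(Z \right)} = - 3 Z + Z = - 2 Z$)
$\left(Q{\left(b{\left(0 \right)} \right)} - 1\right)^{2} = \left(-4 - 1\right)^{2} = \left(-5\right)^{2} = 25$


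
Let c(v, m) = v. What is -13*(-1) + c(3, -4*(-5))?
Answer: 16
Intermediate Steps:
-13*(-1) + c(3, -4*(-5)) = -13*(-1) + 3 = 13 + 3 = 16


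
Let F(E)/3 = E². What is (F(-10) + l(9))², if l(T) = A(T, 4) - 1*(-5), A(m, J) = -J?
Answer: 90601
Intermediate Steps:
F(E) = 3*E²
l(T) = 1 (l(T) = -1*4 - 1*(-5) = -4 + 5 = 1)
(F(-10) + l(9))² = (3*(-10)² + 1)² = (3*100 + 1)² = (300 + 1)² = 301² = 90601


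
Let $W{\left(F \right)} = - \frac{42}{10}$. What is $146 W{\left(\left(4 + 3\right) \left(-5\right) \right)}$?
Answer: $- \frac{3066}{5} \approx -613.2$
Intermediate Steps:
$W{\left(F \right)} = - \frac{21}{5}$ ($W{\left(F \right)} = \left(-42\right) \frac{1}{10} = - \frac{21}{5}$)
$146 W{\left(\left(4 + 3\right) \left(-5\right) \right)} = 146 \left(- \frac{21}{5}\right) = - \frac{3066}{5}$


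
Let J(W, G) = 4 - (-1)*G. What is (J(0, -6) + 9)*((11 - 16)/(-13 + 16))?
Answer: -35/3 ≈ -11.667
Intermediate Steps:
J(W, G) = 4 + G
(J(0, -6) + 9)*((11 - 16)/(-13 + 16)) = ((4 - 6) + 9)*((11 - 16)/(-13 + 16)) = (-2 + 9)*(-5/3) = 7*(-5*1/3) = 7*(-5/3) = -35/3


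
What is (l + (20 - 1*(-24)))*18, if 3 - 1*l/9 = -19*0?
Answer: 1278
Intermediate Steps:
l = 27 (l = 27 - (-171)*0 = 27 - 9*0 = 27 + 0 = 27)
(l + (20 - 1*(-24)))*18 = (27 + (20 - 1*(-24)))*18 = (27 + (20 + 24))*18 = (27 + 44)*18 = 71*18 = 1278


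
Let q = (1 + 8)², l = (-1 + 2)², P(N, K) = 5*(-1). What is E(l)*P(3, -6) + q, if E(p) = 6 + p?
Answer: 46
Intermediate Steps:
P(N, K) = -5
l = 1 (l = 1² = 1)
q = 81 (q = 9² = 81)
E(l)*P(3, -6) + q = (6 + 1)*(-5) + 81 = 7*(-5) + 81 = -35 + 81 = 46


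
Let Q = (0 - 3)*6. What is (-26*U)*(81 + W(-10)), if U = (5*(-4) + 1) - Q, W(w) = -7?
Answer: 1924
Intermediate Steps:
Q = -18 (Q = -3*6 = -18)
U = -1 (U = (5*(-4) + 1) - 1*(-18) = (-20 + 1) + 18 = -19 + 18 = -1)
(-26*U)*(81 + W(-10)) = (-26*(-1))*(81 - 7) = 26*74 = 1924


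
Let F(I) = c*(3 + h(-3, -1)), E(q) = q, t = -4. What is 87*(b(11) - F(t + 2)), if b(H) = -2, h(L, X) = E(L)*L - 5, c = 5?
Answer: -3219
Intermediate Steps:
h(L, X) = -5 + L**2 (h(L, X) = L*L - 5 = L**2 - 5 = -5 + L**2)
F(I) = 35 (F(I) = 5*(3 + (-5 + (-3)**2)) = 5*(3 + (-5 + 9)) = 5*(3 + 4) = 5*7 = 35)
87*(b(11) - F(t + 2)) = 87*(-2 - 1*35) = 87*(-2 - 35) = 87*(-37) = -3219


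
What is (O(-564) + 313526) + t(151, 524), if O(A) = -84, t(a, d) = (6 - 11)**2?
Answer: 313467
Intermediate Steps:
t(a, d) = 25 (t(a, d) = (-5)**2 = 25)
(O(-564) + 313526) + t(151, 524) = (-84 + 313526) + 25 = 313442 + 25 = 313467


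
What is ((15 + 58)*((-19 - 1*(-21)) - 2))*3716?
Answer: 0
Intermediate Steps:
((15 + 58)*((-19 - 1*(-21)) - 2))*3716 = (73*((-19 + 21) - 2))*3716 = (73*(2 - 2))*3716 = (73*0)*3716 = 0*3716 = 0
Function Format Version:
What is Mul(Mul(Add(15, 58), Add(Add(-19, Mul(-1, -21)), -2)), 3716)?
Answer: 0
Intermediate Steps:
Mul(Mul(Add(15, 58), Add(Add(-19, Mul(-1, -21)), -2)), 3716) = Mul(Mul(73, Add(Add(-19, 21), -2)), 3716) = Mul(Mul(73, Add(2, -2)), 3716) = Mul(Mul(73, 0), 3716) = Mul(0, 3716) = 0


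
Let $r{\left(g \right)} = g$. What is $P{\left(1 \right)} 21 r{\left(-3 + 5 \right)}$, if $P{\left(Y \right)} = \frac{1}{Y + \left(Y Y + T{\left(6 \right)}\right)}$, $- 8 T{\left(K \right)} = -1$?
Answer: $\frac{336}{17} \approx 19.765$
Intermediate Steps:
$T{\left(K \right)} = \frac{1}{8}$ ($T{\left(K \right)} = \left(- \frac{1}{8}\right) \left(-1\right) = \frac{1}{8}$)
$P{\left(Y \right)} = \frac{1}{\frac{1}{8} + Y + Y^{2}}$ ($P{\left(Y \right)} = \frac{1}{Y + \left(Y Y + \frac{1}{8}\right)} = \frac{1}{Y + \left(Y^{2} + \frac{1}{8}\right)} = \frac{1}{Y + \left(\frac{1}{8} + Y^{2}\right)} = \frac{1}{\frac{1}{8} + Y + Y^{2}}$)
$P{\left(1 \right)} 21 r{\left(-3 + 5 \right)} = \frac{8}{1 + 8 \cdot 1 + 8 \cdot 1^{2}} \cdot 21 \left(-3 + 5\right) = \frac{8}{1 + 8 + 8 \cdot 1} \cdot 21 \cdot 2 = \frac{8}{1 + 8 + 8} \cdot 21 \cdot 2 = \frac{8}{17} \cdot 21 \cdot 2 = \frac{168}{17} \cdot 2 = \frac{336}{17}$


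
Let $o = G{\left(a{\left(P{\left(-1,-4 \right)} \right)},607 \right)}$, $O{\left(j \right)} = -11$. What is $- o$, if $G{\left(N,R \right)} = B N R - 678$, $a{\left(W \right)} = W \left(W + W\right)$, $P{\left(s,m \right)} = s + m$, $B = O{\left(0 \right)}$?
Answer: $334528$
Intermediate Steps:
$B = -11$
$P{\left(s,m \right)} = m + s$
$a{\left(W \right)} = 2 W^{2}$ ($a{\left(W \right)} = W 2 W = 2 W^{2}$)
$G{\left(N,R \right)} = -678 - 11 N R$ ($G{\left(N,R \right)} = - 11 N R - 678 = -678 - 11 N R$)
$o = -334528$ ($o = -678 - 11 \cdot 2 \left(-4 - 1\right)^{2} \cdot 607 = -678 - 11 \cdot 2 \left(-5\right)^{2} \cdot 607 = -678 - 11 \cdot 2 \cdot 25 \cdot 607 = -678 - 550 \cdot 607 = -678 - 333850 = -334528$)
$- o = \left(-1\right) \left(-334528\right) = 334528$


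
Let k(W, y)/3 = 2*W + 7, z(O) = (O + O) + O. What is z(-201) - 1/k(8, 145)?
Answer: -41608/69 ≈ -603.01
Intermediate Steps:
z(O) = 3*O (z(O) = 2*O + O = 3*O)
k(W, y) = 21 + 6*W (k(W, y) = 3*(2*W + 7) = 3*(7 + 2*W) = 21 + 6*W)
z(-201) - 1/k(8, 145) = 3*(-201) - 1/(21 + 6*8) = -603 - 1/(21 + 48) = -603 - 1/69 = -41608/69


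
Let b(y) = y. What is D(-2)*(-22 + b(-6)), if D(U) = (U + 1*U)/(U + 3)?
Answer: 112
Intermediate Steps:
D(U) = 2*U/(3 + U) (D(U) = (U + U)/(3 + U) = (2*U)/(3 + U) = 2*U/(3 + U))
D(-2)*(-22 + b(-6)) = (2*(-2)/(3 - 2))*(-22 - 6) = (2*(-2)/1)*(-28) = (2*(-2)*1)*(-28) = -4*(-28) = 112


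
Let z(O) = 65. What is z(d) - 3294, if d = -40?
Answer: -3229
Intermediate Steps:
z(d) - 3294 = 65 - 3294 = -3229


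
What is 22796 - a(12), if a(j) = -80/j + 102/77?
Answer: 5267110/231 ≈ 22801.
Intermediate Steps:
a(j) = 102/77 - 80/j (a(j) = -80/j + 102*(1/77) = -80/j + 102/77 = 102/77 - 80/j)
22796 - a(12) = 22796 - (102/77 - 80/12) = 22796 - (102/77 - 80*1/12) = 22796 - (102/77 - 20/3) = 22796 - 1*(-1234/231) = 22796 + 1234/231 = 5267110/231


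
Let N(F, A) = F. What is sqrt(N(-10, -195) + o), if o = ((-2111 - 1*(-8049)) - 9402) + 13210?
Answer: 2*sqrt(2434) ≈ 98.671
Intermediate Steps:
o = 9746 (o = ((-2111 + 8049) - 9402) + 13210 = (5938 - 9402) + 13210 = -3464 + 13210 = 9746)
sqrt(N(-10, -195) + o) = sqrt(-10 + 9746) = sqrt(9736) = 2*sqrt(2434)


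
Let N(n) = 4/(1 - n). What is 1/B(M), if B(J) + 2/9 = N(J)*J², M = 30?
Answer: -261/32458 ≈ -0.0080412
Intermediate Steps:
B(J) = -2/9 - 4*J²/(-1 + J) (B(J) = -2/9 + (-4/(-1 + J))*J² = -2/9 - 4*J²/(-1 + J))
1/B(M) = 1/(2*(1 - 1*30 - 18*30²)/(9*(-1 + 30))) = 1/((2/9)*(1 - 30 - 18*900)/29) = 1/((2/9)*(1/29)*(1 - 30 - 16200)) = 1/((2/9)*(1/29)*(-16229)) = 1/(-32458/261) = -261/32458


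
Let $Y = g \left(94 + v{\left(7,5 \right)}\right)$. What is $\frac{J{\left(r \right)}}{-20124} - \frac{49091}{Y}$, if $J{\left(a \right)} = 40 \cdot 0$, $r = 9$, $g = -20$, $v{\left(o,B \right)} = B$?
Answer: $\frac{49091}{1980} \approx 24.793$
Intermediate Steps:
$Y = -1980$ ($Y = - 20 \left(94 + 5\right) = \left(-20\right) 99 = -1980$)
$J{\left(a \right)} = 0$
$\frac{J{\left(r \right)}}{-20124} - \frac{49091}{Y} = \frac{0}{-20124} - \frac{49091}{-1980} = 0 \left(- \frac{1}{20124}\right) - - \frac{49091}{1980} = 0 + \frac{49091}{1980} = \frac{49091}{1980}$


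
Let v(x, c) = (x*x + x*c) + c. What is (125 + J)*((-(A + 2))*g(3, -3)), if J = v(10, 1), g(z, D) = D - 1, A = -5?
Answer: -2832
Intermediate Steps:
g(z, D) = -1 + D
v(x, c) = c + x² + c*x (v(x, c) = (x² + c*x) + c = c + x² + c*x)
J = 111 (J = 1 + 10² + 1*10 = 1 + 100 + 10 = 111)
(125 + J)*((-(A + 2))*g(3, -3)) = (125 + 111)*((-(-5 + 2))*(-1 - 3)) = 236*(-1*(-3)*(-4)) = 236*(3*(-4)) = 236*(-12) = -2832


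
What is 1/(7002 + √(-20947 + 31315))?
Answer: 389/2723202 - 2*√2/1361601 ≈ 0.00014077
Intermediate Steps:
1/(7002 + √(-20947 + 31315)) = 1/(7002 + √10368) = 1/(7002 + 72*√2)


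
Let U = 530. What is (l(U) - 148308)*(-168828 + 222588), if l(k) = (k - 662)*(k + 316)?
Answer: -13976524800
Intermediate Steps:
l(k) = (-662 + k)*(316 + k)
(l(U) - 148308)*(-168828 + 222588) = ((-209192 + 530² - 346*530) - 148308)*(-168828 + 222588) = ((-209192 + 280900 - 183380) - 148308)*53760 = (-111672 - 148308)*53760 = -259980*53760 = -13976524800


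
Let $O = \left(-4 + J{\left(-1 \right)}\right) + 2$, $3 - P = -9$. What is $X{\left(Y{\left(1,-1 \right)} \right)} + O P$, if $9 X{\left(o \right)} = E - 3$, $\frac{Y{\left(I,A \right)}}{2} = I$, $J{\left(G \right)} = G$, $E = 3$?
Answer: $-36$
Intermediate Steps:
$Y{\left(I,A \right)} = 2 I$
$P = 12$ ($P = 3 - -9 = 3 + 9 = 12$)
$X{\left(o \right)} = 0$ ($X{\left(o \right)} = \frac{3 - 3}{9} = \frac{1}{9} \cdot 0 = 0$)
$O = -3$ ($O = \left(-4 - 1\right) + 2 = -5 + 2 = -3$)
$X{\left(Y{\left(1,-1 \right)} \right)} + O P = 0 - 36 = -36$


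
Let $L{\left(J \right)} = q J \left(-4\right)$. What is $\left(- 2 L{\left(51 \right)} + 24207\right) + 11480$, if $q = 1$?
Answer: $36095$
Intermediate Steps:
$L{\left(J \right)} = - 4 J$ ($L{\left(J \right)} = 1 J \left(-4\right) = J \left(-4\right) = - 4 J$)
$\left(- 2 L{\left(51 \right)} + 24207\right) + 11480 = \left(- 2 \left(\left(-4\right) 51\right) + 24207\right) + 11480 = \left(\left(-2\right) \left(-204\right) + 24207\right) + 11480 = \left(408 + 24207\right) + 11480 = 24615 + 11480 = 36095$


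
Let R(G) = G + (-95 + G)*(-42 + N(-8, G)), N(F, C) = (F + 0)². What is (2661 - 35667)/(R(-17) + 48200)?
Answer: -33006/45719 ≈ -0.72193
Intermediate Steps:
N(F, C) = F²
R(G) = -2090 + 23*G (R(G) = G + (-95 + G)*(-42 + (-8)²) = G + (-95 + G)*(-42 + 64) = G + (-95 + G)*22 = G + (-2090 + 22*G) = -2090 + 23*G)
(2661 - 35667)/(R(-17) + 48200) = (2661 - 35667)/((-2090 + 23*(-17)) + 48200) = -33006/((-2090 - 391) + 48200) = -33006/(-2481 + 48200) = -33006/45719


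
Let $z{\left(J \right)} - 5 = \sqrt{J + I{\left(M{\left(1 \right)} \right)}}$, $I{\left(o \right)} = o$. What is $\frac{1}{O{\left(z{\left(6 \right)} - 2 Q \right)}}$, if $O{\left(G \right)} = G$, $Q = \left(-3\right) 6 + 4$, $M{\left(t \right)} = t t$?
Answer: $\frac{33}{1082} - \frac{\sqrt{7}}{1082} \approx 0.028054$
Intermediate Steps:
$M{\left(t \right)} = t^{2}$
$Q = -14$ ($Q = -18 + 4 = -14$)
$z{\left(J \right)} = 5 + \sqrt{1 + J}$ ($z{\left(J \right)} = 5 + \sqrt{J + 1^{2}} = 5 + \sqrt{J + 1} = 5 + \sqrt{1 + J}$)
$\frac{1}{O{\left(z{\left(6 \right)} - 2 Q \right)}} = \frac{1}{\left(5 + \sqrt{1 + 6}\right) - -28} = \frac{1}{\left(5 + \sqrt{7}\right) + 28} = \frac{1}{33 + \sqrt{7}}$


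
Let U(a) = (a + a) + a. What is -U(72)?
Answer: -216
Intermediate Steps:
U(a) = 3*a (U(a) = 2*a + a = 3*a)
-U(72) = -3*72 = -1*216 = -216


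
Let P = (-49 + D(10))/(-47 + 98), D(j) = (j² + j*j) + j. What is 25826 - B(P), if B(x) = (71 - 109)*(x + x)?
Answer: 1329362/51 ≈ 26066.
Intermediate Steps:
D(j) = j + 2*j² (D(j) = (j² + j²) + j = 2*j² + j = j + 2*j²)
P = 161/51 (P = (-49 + 10*(1 + 2*10))/(-47 + 98) = (-49 + 10*(1 + 20))/51 = (-49 + 10*21)*(1/51) = (-49 + 210)*(1/51) = 161*(1/51) = 161/51 ≈ 3.1569)
B(x) = -76*x
25826 - B(P) = 25826 - (-76)*161/51 = 25826 - 1*(-12236/51) = 25826 + 12236/51 = 1329362/51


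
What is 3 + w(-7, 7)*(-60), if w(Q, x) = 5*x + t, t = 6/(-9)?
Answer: -2057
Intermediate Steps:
t = -⅔ (t = 6*(-⅑) = -⅔ ≈ -0.66667)
w(Q, x) = -⅔ + 5*x (w(Q, x) = 5*x - ⅔ = -⅔ + 5*x)
3 + w(-7, 7)*(-60) = 3 + (-⅔ + 5*7)*(-60) = 3 + (-⅔ + 35)*(-60) = 3 + (103/3)*(-60) = 3 - 2060 = -2057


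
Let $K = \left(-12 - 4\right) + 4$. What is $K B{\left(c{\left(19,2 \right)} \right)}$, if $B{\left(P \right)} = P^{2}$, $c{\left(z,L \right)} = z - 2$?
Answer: $-3468$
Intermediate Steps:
$c{\left(z,L \right)} = -2 + z$
$K = -12$ ($K = -16 + 4 = -12$)
$K B{\left(c{\left(19,2 \right)} \right)} = - 12 \left(-2 + 19\right)^{2} = - 12 \cdot 17^{2} = \left(-12\right) 289 = -3468$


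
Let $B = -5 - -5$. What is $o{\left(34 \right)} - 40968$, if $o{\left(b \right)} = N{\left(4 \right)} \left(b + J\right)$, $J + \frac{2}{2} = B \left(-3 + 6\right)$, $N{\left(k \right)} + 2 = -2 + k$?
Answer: $-40968$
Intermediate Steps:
$B = 0$ ($B = -5 + 5 = 0$)
$N{\left(k \right)} = -4 + k$ ($N{\left(k \right)} = -2 + \left(-2 + k\right) = -4 + k$)
$J = -1$ ($J = -1 + 0 \left(-3 + 6\right) = -1 + 0 \cdot 3 = -1 + 0 = -1$)
$o{\left(b \right)} = 0$ ($o{\left(b \right)} = \left(-4 + 4\right) \left(b - 1\right) = 0 \left(-1 + b\right) = 0$)
$o{\left(34 \right)} - 40968 = 0 - 40968 = -40968$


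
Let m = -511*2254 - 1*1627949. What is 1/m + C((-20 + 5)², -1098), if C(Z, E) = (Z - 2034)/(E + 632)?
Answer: 5028554621/1295360238 ≈ 3.8820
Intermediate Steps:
C(Z, E) = (-2034 + Z)/(632 + E)
m = -2779743 (m = -1151794 - 1627949 = -2779743)
1/m + C((-20 + 5)², -1098) = 1/(-2779743) + (-2034 + (-20 + 5)²)/(632 - 1098) = -1/2779743 + (-2034 + (-15)²)/(-466) = -1/2779743 - (-2034 + 225)/466 = -1/2779743 - 1/466*(-1809) = -1/2779743 + 1809/466 = 5028554621/1295360238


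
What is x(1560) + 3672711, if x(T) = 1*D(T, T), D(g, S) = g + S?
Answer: 3675831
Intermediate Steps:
D(g, S) = S + g
x(T) = 2*T (x(T) = 1*(T + T) = 1*(2*T) = 2*T)
x(1560) + 3672711 = 2*1560 + 3672711 = 3120 + 3672711 = 3675831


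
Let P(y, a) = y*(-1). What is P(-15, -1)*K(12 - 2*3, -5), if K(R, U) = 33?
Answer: 495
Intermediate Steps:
P(y, a) = -y
P(-15, -1)*K(12 - 2*3, -5) = -1*(-15)*33 = 15*33 = 495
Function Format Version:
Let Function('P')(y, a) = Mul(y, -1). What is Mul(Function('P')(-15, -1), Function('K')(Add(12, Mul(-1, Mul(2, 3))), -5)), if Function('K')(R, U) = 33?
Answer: 495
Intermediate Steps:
Function('P')(y, a) = Mul(-1, y)
Mul(Function('P')(-15, -1), Function('K')(Add(12, Mul(-1, Mul(2, 3))), -5)) = Mul(Mul(-1, -15), 33) = Mul(15, 33) = 495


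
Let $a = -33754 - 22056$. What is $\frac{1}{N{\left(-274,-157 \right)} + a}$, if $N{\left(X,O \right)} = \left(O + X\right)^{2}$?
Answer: $\frac{1}{129951} \approx 7.6952 \cdot 10^{-6}$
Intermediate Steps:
$a = -55810$ ($a = -33754 - 22056 = -55810$)
$\frac{1}{N{\left(-274,-157 \right)} + a} = \frac{1}{\left(-157 - 274\right)^{2} - 55810} = \frac{1}{\left(-431\right)^{2} - 55810} = \frac{1}{185761 - 55810} = \frac{1}{129951}$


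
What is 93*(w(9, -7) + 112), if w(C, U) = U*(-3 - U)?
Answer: 7812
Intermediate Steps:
93*(w(9, -7) + 112) = 93*(-1*(-7)*(3 - 7) + 112) = 93*(-1*(-7)*(-4) + 112) = 93*(-28 + 112) = 93*84 = 7812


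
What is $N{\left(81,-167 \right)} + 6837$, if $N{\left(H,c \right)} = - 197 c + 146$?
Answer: $39882$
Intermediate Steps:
$N{\left(H,c \right)} = 146 - 197 c$
$N{\left(81,-167 \right)} + 6837 = \left(146 - -32899\right) + 6837 = \left(146 + 32899\right) + 6837 = 33045 + 6837 = 39882$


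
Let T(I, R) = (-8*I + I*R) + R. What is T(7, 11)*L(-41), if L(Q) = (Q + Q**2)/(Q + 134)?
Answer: 52480/93 ≈ 564.30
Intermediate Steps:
T(I, R) = R - 8*I + I*R
L(Q) = (Q + Q**2)/(134 + Q)
T(7, 11)*L(-41) = (11 - 8*7 + 7*11)*(-41*(1 - 41)/(134 - 41)) = (11 - 56 + 77)*(-41*(-40)/93) = 32*(-41*1/93*(-40)) = 32*(1640/93) = 52480/93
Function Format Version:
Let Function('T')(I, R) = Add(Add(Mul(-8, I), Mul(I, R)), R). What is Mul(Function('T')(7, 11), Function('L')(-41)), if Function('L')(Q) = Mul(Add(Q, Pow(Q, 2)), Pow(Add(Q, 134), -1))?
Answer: Rational(52480, 93) ≈ 564.30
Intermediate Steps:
Function('T')(I, R) = Add(R, Mul(-8, I), Mul(I, R))
Function('L')(Q) = Mul(Pow(Add(134, Q), -1), Add(Q, Pow(Q, 2))) (Function('L')(Q) = Mul(Add(Q, Pow(Q, 2)), Pow(Add(134, Q), -1)) = Mul(Pow(Add(134, Q), -1), Add(Q, Pow(Q, 2))))
Mul(Function('T')(7, 11), Function('L')(-41)) = Mul(Add(11, Mul(-8, 7), Mul(7, 11)), Mul(-41, Pow(Add(134, -41), -1), Add(1, -41))) = Mul(Add(11, -56, 77), Mul(-41, Pow(93, -1), -40)) = Mul(32, Mul(-41, Rational(1, 93), -40)) = Mul(32, Rational(1640, 93)) = Rational(52480, 93)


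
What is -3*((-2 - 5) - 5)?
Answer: 36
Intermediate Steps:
-3*((-2 - 5) - 5) = -3*(-7 - 5) = -3*(-12) = 36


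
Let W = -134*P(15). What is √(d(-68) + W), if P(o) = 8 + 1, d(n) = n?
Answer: 7*I*√26 ≈ 35.693*I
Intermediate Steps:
P(o) = 9
W = -1206 (W = -134*9 = -1206)
√(d(-68) + W) = √(-68 - 1206) = √(-1274) = 7*I*√26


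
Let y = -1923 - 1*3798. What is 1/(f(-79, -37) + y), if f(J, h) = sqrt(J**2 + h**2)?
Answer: -5721/32722231 - sqrt(7610)/32722231 ≈ -0.00017750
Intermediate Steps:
y = -5721 (y = -1923 - 3798 = -5721)
1/(f(-79, -37) + y) = 1/(sqrt((-79)**2 + (-37)**2) - 5721) = 1/(sqrt(6241 + 1369) - 5721) = 1/(sqrt(7610) - 5721) = 1/(-5721 + sqrt(7610))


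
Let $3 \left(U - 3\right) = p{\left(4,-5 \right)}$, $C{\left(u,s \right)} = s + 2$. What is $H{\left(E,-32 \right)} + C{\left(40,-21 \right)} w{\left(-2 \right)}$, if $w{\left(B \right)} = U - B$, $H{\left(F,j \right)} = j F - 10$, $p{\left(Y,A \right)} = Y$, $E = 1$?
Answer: $- \frac{487}{3} \approx -162.33$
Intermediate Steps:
$C{\left(u,s \right)} = 2 + s$
$U = \frac{13}{3}$ ($U = 3 + \frac{1}{3} \cdot 4 = 3 + \frac{4}{3} = \frac{13}{3} \approx 4.3333$)
$H{\left(F,j \right)} = -10 + F j$ ($H{\left(F,j \right)} = F j - 10 = -10 + F j$)
$w{\left(B \right)} = \frac{13}{3} - B$
$H{\left(E,-32 \right)} + C{\left(40,-21 \right)} w{\left(-2 \right)} = \left(-10 + 1 \left(-32\right)\right) + \left(2 - 21\right) \left(\frac{13}{3} - -2\right) = \left(-10 - 32\right) - 19 \left(\frac{13}{3} + 2\right) = -42 - \frac{361}{3} = - \frac{487}{3}$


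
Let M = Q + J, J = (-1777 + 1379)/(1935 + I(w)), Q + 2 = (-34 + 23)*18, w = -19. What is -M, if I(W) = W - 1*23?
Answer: 378998/1893 ≈ 200.21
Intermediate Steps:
I(W) = -23 + W (I(W) = W - 23 = -23 + W)
Q = -200 (Q = -2 + (-34 + 23)*18 = -2 - 11*18 = -2 - 198 = -200)
J = -398/1893 (J = (-1777 + 1379)/(1935 + (-23 - 19)) = -398/(1935 - 42) = -398/1893 ≈ -0.21025)
M = -378998/1893 (M = -200 - 398/1893 = -378998/1893 ≈ -200.21)
-M = -1*(-378998/1893) = 378998/1893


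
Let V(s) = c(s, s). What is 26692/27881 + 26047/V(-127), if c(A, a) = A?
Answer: -722826523/3540887 ≈ -204.14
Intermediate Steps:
V(s) = s
26692/27881 + 26047/V(-127) = 26692/27881 + 26047/(-127) = 26692*(1/27881) + 26047*(-1/127) = 26692/27881 - 26047/127 = -722826523/3540887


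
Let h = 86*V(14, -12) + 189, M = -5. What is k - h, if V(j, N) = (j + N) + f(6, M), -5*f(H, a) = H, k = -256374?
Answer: -1283159/5 ≈ -2.5663e+5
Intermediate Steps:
f(H, a) = -H/5
V(j, N) = -6/5 + N + j (V(j, N) = (j + N) - 1/5*6 = (N + j) - 6/5 = -6/5 + N + j)
h = 1289/5 (h = 86*(-6/5 - 12 + 14) + 189 = 86*(4/5) + 189 = 344/5 + 189 = 1289/5 ≈ 257.80)
k - h = -256374 - 1*1289/5 = -256374 - 1289/5 = -1283159/5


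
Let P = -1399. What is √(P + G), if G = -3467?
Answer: I*√4866 ≈ 69.757*I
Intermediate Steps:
√(P + G) = √(-1399 - 3467) = √(-4866) = I*√4866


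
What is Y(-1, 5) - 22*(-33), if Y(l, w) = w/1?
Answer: 731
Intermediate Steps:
Y(l, w) = w (Y(l, w) = w*1 = w)
Y(-1, 5) - 22*(-33) = 5 - 22*(-33) = 5 + 726 = 731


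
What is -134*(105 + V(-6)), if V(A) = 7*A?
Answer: -8442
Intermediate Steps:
-134*(105 + V(-6)) = -134*(105 + 7*(-6)) = -134*(105 - 42) = -134*63 = -8442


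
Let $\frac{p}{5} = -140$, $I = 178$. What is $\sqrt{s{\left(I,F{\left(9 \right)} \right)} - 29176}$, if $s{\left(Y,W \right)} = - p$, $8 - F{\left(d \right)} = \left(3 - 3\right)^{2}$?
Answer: $6 i \sqrt{791} \approx 168.75 i$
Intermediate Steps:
$F{\left(d \right)} = 8$ ($F{\left(d \right)} = 8 - \left(3 - 3\right)^{2} = 8 - 0^{2} = 8 - 0 = 8 + 0 = 8$)
$p = -700$ ($p = 5 \left(-140\right) = -700$)
$s{\left(Y,W \right)} = 700$ ($s{\left(Y,W \right)} = \left(-1\right) \left(-700\right) = 700$)
$\sqrt{s{\left(I,F{\left(9 \right)} \right)} - 29176} = \sqrt{700 - 29176} = \sqrt{-28476} = 6 i \sqrt{791}$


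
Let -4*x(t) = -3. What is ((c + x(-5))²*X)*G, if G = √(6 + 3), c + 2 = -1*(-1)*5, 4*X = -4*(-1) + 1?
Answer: 3375/64 ≈ 52.734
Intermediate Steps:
x(t) = ¾ (x(t) = -¼*(-3) = ¾)
X = 5/4 (X = (-4*(-1) + 1)/4 = (4 + 1)/4 = (¼)*5 = 5/4 ≈ 1.2500)
c = 3 (c = -2 - 1*(-1)*5 = -2 + 1*5 = -2 + 5 = 3)
G = 3 (G = √9 = 3)
((c + x(-5))²*X)*G = ((3 + ¾)²*(5/4))*3 = ((15/4)²*(5/4))*3 = ((225/16)*(5/4))*3 = (1125/64)*3 = 3375/64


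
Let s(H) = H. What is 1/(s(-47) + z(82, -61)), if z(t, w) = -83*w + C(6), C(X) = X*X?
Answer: 1/5052 ≈ 0.00019794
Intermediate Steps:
C(X) = X**2
z(t, w) = 36 - 83*w (z(t, w) = -83*w + 6**2 = -83*w + 36 = 36 - 83*w)
1/(s(-47) + z(82, -61)) = 1/(-47 + (36 - 83*(-61))) = 1/(-47 + (36 + 5063)) = 1/(-47 + 5099) = 1/5052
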